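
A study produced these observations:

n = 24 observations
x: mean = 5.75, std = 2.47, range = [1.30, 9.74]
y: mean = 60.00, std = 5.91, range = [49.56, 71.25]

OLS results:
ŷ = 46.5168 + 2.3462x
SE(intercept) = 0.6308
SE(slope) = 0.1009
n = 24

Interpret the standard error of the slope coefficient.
SE(slope) = 0.1009 measures the uncertainty in the estimated slope. The coefficient is estimated precisely (SE/|β̂₁| = 4.3%).

SE(β̂₁) = s / √Sxx, where s is the residual standard deviation and Sxx = Σ(x − x̄)². It is the yardstick for how far β̂₁ = 2.3462 could plausibly be from the true slope.

Relative precision:
- SE / |β̂₁| = 0.1009 / 2.3462 = 4.3%
- Rule of thumb (under 20%: precise; 20% to under 50%: moderately precise; 50% or more: imprecise) → precise

Link to interval estimation: a confidence interval for β₁ is β̂₁ ± t* × 0.1009, so SE sets the half-width per unit of t*.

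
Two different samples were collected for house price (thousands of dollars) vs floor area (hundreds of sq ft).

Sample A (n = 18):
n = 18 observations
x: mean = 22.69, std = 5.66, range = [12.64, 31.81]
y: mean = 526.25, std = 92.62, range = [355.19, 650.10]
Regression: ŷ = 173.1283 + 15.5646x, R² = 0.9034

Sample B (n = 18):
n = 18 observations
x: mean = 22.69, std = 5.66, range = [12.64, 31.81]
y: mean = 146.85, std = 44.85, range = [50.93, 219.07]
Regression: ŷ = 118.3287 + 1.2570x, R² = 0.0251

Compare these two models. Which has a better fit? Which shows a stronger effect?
Model A has the better fit (R² = 0.9034 vs 0.0251). Model A shows the stronger effect (|β₁| = 15.5646 vs 1.2570).

Model Comparison:

Goodness of fit (R²):
- Model A: R² = 0.9034 → 90.34% of variance in house price explained
- Model B: R² = 0.0251 → 2.51% of variance in house price explained
- 0.9034 > 0.0251 → Model A has the better fit

Strength of effect — compare |β₁|:
- Model A: β₁ = 15.5646 → predicted house price rises 15.5646 thousand dollars per additional hundred sq ft of floor area
- Model B: β₁ = 1.2570 → predicted house price rises 1.2570 thousand dollars per additional hundred sq ft of floor area
- |15.5646| > |1.2570| → Model A shows the stronger marginal effect

Note: The two samples could reflect different populations, time periods, or measurement quality.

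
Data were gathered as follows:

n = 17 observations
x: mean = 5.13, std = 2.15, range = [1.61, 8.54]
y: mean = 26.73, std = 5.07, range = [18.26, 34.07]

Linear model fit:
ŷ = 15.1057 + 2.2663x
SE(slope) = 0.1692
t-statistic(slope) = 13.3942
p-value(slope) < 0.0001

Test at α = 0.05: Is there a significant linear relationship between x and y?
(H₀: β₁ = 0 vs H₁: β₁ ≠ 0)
Reject H₀: p-value < 0.0001 < α = 0.05. The linear relationship is significant at the 5% level.

Hypothesis test for the slope coefficient:

H₀: β₁ = 0 (no linear relationship)
H₁: β₁ ≠ 0 (linear relationship exists)

Test statistic: t = β̂₁ / SE(β̂₁) = 2.2663 / 0.1692 = 13.3942

With df = 15, the two-sided p-value for |t| = 13.3942 is <0.0001.

Decision rule: reject H₀ if p-value < α.
p-value < 0.0001 < α = 0.05 → reject H₀.

At α = 0.05 the data do provide convincing evidence of a nonzero slope.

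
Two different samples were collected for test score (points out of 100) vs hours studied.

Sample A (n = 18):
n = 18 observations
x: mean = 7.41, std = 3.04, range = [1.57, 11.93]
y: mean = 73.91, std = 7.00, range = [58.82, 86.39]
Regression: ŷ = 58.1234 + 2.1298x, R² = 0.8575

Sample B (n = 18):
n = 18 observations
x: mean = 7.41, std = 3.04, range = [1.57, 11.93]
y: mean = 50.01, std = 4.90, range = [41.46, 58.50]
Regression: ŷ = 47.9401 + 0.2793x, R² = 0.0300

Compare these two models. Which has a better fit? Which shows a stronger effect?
Model A has the better fit (R² = 0.8575 vs 0.0300). Model A shows the stronger effect (|β₁| = 2.1298 vs 0.2793).

Model Comparison:

Fit — compare R²:
- Model A: R² = 0.8575 → 85.75% of variance in test score explained
- Model B: R² = 0.0300 → 3.00% of variance in test score explained
- 0.8575 > 0.0300 → Model A has the better fit

Effect size (slope magnitude):
- Model A: β₁ = 2.1298 → predicted test score rises 2.1298 points per additional hour of study time
- Model B: β₁ = 0.2793 → predicted test score rises 0.2793 points per additional hour of study time
- |2.1298| > |0.2793| → Model A shows the stronger marginal effect

Notes:
- The two samples could reflect different populations, time periods, or measurement quality.
- A better fit (higher R²) doesn't necessarily mean a more important relationship.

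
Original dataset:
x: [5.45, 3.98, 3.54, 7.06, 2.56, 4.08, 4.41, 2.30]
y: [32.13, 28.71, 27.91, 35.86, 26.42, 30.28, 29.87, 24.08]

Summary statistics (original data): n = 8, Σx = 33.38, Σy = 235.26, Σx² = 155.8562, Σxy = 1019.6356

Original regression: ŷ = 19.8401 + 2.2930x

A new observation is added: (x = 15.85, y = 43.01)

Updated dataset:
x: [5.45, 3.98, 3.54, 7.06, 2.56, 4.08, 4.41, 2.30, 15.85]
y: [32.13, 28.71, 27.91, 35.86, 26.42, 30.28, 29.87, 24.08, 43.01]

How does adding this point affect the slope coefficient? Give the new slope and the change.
New slope β₁ = 1.3006 versus 2.2930 before: a change of -0.9924 (-43.3%).

x = 15.85 lies well outside the original x-range [2.30, 7.06] (x̄ ≈ 4.17), so this observation has high leverage and can move the slope substantially.

Step 1: Update the sums with the new point (n goes from 8 to 9)
Σx  = 33.38 + 15.85 = 49.23
Σy  = 235.26 + 43.01 = 278.27
Σx² = 155.8562 + 15.85² = 155.8562 + 251.2225 = 407.0787
Σxy = 1019.6356 + 15.85×43.01 = 1019.6356 + 681.7085 = 1701.3441

Step 2: Recompute the slope with b₁ = (nΣxy − ΣxΣy) / (nΣx² − (Σx)²)
Numerator   = 9×1701.3441 − 49.23×278.27 = 15312.0969 − 13699.2321 = 1612.8648
Denominator = 9×407.0787 − 49.23² = 3663.7083 − 2423.5929 = 1240.1154
b₁(new) = 1612.8648 / 1240.1154 = 1.3006

(Same formula on the original sums: (8×1019.6356 − 33.38×235.26) / (8×155.8562 − 33.38²) = 304.1060 / 132.6252 = 2.2930, matching the given fit.)

Step 3: Change in slope
Δβ₁ = 1.3006 − 2.2930 = -0.9924
Relative change = -0.9924 / 2.2930 × 100% = -43.3%
→ the slope decreases when the point is added.

A high-leverage point only changes the slope if it is off the original line; here y = 43.01 is below the original trend, so the slope decreases.
In practice: examine leverage (hᵢ) and Cook's distance rather than deleting it automatically; check such a point for data-entry or measurement error.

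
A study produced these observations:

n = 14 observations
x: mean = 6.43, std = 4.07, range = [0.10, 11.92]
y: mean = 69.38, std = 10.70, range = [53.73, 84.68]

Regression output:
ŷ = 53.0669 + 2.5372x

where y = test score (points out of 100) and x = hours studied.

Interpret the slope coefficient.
For each additional hour of study time, predicted test score increases by approximately 2.5372 points.

β₁ = 2.5372 is the change in predicted test score (points) per additional hour of study time.

Interpretation:
- Study time up by 1 hour → predicted test score increases by 2.5372 points
- The effect is assumed constant over the observed range of x (linearity)
- The sign (+) gives the direction; the magnitude 2.5372 gives the size of the effect per hour

(β₀ = 53.0669 is the fitted value at x = 0 and is not part of the slope interpretation.)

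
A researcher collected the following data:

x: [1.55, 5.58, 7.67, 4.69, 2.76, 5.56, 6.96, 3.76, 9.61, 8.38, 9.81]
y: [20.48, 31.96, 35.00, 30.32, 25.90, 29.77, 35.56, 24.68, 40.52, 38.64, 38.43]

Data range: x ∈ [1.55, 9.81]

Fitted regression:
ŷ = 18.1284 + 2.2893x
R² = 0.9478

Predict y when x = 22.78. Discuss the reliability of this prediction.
The equation gives ŷ = 70.2787; however x = 22.78 is 12.97 units above the observed range, so this extrapolated value should not be trusted.

Prediction calculation:
ŷ = 18.1284 + 2.2893 × 22.78
ŷ = 70.2787

Reliability:
- Data range: x ∈ [1.55, 9.81]
- Prediction point: x = 22.78 is 12.97 units above the observed range → this is EXTRAPOLATION, not interpolation

Why that matters here:
- Real relationships often flatten, saturate, or turn nonlinear at extremes
- There are no observations near this x to validate the fitted line there
- The linear relationship may not hold outside the observed range

The R² = 0.9478 only validates the fit within [1.55, 9.81]; treat ŷ = 70.2787 with caution.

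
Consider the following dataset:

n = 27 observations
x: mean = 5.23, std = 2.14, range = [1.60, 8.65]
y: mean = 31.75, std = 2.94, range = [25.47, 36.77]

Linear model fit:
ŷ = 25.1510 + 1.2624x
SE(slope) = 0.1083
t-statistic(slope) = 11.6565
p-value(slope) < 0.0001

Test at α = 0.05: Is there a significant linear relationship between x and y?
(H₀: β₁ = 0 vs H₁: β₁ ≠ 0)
Since p-value < 0.0001 < α = 0.05, reject H₀ — the slope is significantly different from 0.

Hypothesis test for the slope coefficient:

H₀: β₁ = 0 (no linear relationship)
H₁: β₁ ≠ 0 (linear relationship exists)

Test statistic: t = β̂₁ / SE(β̂₁) = 1.2624 / 0.1083 = 11.6565

With df = 25, the two-sided p-value for |t| = 11.6565 is <0.0001.

Decision rule: reject H₀ if p-value < α.
p-value < 0.0001 < α = 0.05 → reject H₀.

At α = 0.05 the data do provide convincing evidence of a nonzero slope.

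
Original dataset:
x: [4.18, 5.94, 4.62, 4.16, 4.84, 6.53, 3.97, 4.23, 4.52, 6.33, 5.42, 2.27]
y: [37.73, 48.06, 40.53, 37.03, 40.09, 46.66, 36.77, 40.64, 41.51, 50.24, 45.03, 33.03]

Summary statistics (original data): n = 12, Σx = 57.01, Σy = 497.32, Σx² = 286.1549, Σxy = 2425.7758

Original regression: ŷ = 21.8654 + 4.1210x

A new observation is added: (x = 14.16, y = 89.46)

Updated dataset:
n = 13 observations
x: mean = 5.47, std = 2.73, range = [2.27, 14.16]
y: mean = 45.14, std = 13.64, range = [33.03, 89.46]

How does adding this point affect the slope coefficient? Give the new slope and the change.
The slope changes from 4.1210 to 4.9482 (change of +0.8272, or +20.1%).

x = 14.16 lies well outside the original x-range [2.27, 6.53] (x̄ ≈ 4.75), so this observation has high leverage and can move the slope substantially.

Step 1: Update the sums with the new point (n goes from 12 to 13)
Σx  = 57.01 + 14.16 = 71.17
Σy  = 497.32 + 89.46 = 586.78
Σx² = 286.1549 + 14.16² = 286.1549 + 200.5056 = 486.6605
Σxy = 2425.7758 + 14.16×89.46 = 2425.7758 + 1266.7536 = 3692.5294

Step 2: Recompute the slope with b₁ = (nΣxy − ΣxΣy) / (nΣx² − (Σx)²)
Numerator   = 13×3692.5294 − 71.17×586.78 = 48002.8822 − 41761.1326 = 6241.7496
Denominator = 13×486.6605 − 71.17² = 6326.5865 − 5065.1689 = 1261.4176
b₁(new) = 6241.7496 / 1261.4176 = 4.9482

(Same formula on the original sums: (12×2425.7758 − 57.01×497.32) / (12×286.1549 − 57.01²) = 757.0964 / 183.7187 = 4.1210, matching the given fit.)

Step 3: Change in slope
Δβ₁ = 4.9482 − 4.1210 = +0.8272
Relative change = +0.8272 / 4.1210 × 100% = +20.1%
→ the slope increases when the point is added.

A high-leverage point only changes the slope if it is off the original line; here y = 89.46 is above the original trend, so the slope increases.
In practice: examine leverage (hᵢ) and Cook's distance rather than deleting it automatically; check such a point for data-entry or measurement error.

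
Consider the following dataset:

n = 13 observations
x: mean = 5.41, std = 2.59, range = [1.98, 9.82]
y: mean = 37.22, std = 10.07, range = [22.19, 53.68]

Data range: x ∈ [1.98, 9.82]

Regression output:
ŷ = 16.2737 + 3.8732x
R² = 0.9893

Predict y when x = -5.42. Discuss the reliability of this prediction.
The equation gives ŷ = -4.7190; however x = -5.42 is 7.40 units below the observed range, so this extrapolated value should not be trusted.

Prediction calculation:
ŷ = 16.2737 + 3.8732 × (-5.42)
ŷ = -4.7190

Reliability:
- Data range: x ∈ [1.98, 9.82]
- Prediction point: x = -5.42 is 7.40 units below the observed range → this is EXTRAPOLATION, not interpolation

Why that matters here:
- The standard error of prediction grows with (x − x̄)², and x = -5.42 is far from x̄ = 5.41
- The linear relationship may not hold outside the observed range
- R² describes fit only over the sampled x values; it says nothing about behaviour beyond them

A defensible statement: 'if the linear trend continued to x = -5.42, y would be about -4.7190' — the premise is untested.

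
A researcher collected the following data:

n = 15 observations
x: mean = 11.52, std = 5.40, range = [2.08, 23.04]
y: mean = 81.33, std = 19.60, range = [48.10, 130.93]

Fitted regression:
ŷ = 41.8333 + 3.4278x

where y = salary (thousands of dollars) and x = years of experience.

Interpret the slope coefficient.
For each additional year of experience, predicted salary increases by approximately 3.4278 thousand dollars.

The slope β₁ = 3.4278 gives the rate at which the fitted salary changes with experience.

Interpretation:
- Experience up by 1 year → predicted salary increases by 3.4278 thousand dollars
- This is a linear approximation: the same per-unit change is assumed across the whole observed x range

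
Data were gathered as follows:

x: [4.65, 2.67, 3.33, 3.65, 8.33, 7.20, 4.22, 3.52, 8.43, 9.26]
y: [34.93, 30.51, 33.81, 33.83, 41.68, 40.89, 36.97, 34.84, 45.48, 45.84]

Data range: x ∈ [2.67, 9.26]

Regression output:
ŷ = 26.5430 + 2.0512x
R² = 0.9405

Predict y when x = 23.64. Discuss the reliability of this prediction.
ŷ = 75.0334 (extrapolation — x = 23.64 lies outside [2.67, 9.26], so reliability is low).

Prediction calculation:
ŷ = 26.5430 + 2.0512 × 23.64
ŷ = 75.0334

Reliability:
- Data range: x ∈ [2.67, 9.26]
- Prediction point: x = 23.64 is 14.38 units above the observed range → this is EXTRAPOLATION, not interpolation

Why that matters here:
- The standard error of prediction grows with (x − x̄)², and x = 23.64 is far from x̄ = 5.53
- The linear relationship may not hold outside the observed range
- There are no observations near this x to validate the fitted line there

A defensible statement: 'if the linear trend continued to x = 23.64, y would be about 75.0334' — the premise is untested.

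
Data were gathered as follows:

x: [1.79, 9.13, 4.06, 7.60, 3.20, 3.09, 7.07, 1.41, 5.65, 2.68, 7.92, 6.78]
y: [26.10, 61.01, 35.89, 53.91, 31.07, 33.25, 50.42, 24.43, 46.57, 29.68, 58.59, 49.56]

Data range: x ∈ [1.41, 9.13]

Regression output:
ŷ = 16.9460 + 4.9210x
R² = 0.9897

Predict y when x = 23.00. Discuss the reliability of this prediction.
ŷ = 130.1290 (extrapolation — x = 23.00 lies outside [1.41, 9.13], so reliability is low).

Prediction calculation:
ŷ = 16.9460 + 4.9210 × 23.00
ŷ = 130.1290

Reliability:
- Data range: x ∈ [1.41, 9.13]
- Prediction point: x = 23.00 is 13.87 units above the observed range → this is EXTRAPOLATION, not interpolation

Why that matters here:
- The standard error of prediction grows with (x − x̄)², and x = 23.00 is far from x̄ = 5.03
- The linear relationship may not hold outside the observed range
- There are no observations near this x to validate the fitted line there

Report the number if required, but flag clearly that it is an extrapolation.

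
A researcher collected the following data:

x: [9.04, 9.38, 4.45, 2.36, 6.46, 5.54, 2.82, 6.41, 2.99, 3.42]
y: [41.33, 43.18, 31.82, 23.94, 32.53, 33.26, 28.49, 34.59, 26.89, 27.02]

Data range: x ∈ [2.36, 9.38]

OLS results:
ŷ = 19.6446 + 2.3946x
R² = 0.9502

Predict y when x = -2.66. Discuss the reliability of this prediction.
The equation gives ŷ = 13.2750; however x = -2.66 is 5.02 units below the observed range, so this extrapolated value should not be trusted.

Prediction calculation:
ŷ = 19.6446 + 2.3946 × (-2.66)
ŷ = 13.2750

Reliability:
- Data range: x ∈ [2.36, 9.38]
- Prediction point: x = -2.66 is 5.02 units below the observed range → this is EXTRAPOLATION, not interpolation

Why that matters here:
- The standard error of prediction grows with (x − x̄)², and x = -2.66 is far from x̄ = 5.29
- The linear relationship may not hold outside the observed range
- There are no observations near this x to validate the fitted line there

A defensible statement: 'if the linear trend continued to x = -2.66, y would be about 13.2750' — the premise is untested.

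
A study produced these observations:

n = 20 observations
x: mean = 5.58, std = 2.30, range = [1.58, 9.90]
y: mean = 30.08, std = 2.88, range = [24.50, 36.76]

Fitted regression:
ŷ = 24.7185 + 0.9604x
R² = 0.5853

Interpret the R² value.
About 58.53% of the variability in y is accounted for by the regression on x (R² = 0.5853) — a moderate linear fit.

The coefficient of determination R² is the fraction of the total variation in y that the fitted line accounts for.

Here R² = 0.5853:
- Explained: 58.53% of the variation in y
- Unexplained (residual): 100% − 58.53% = 41.47%
- Rule of thumb (below 0.3 weak; 0.3 to below 0.7 moderate; 0.7 and above strong) → moderate

Note: R² never decreases when predictors are added, so it should not be used alone to compare models of different size.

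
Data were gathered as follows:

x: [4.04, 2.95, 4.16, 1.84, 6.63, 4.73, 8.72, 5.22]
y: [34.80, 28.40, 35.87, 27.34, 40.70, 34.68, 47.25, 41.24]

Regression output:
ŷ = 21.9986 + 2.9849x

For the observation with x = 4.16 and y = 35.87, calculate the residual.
Residual = 1.4542

The residual is the difference between the actual value and the predicted value:

Residual = y - ŷ

Step 1: Calculate predicted value
ŷ = 21.9986 + 2.9849 × 4.16
ŷ = 34.4158

Step 2: Calculate residual
Residual = 35.87 - 34.4158
Residual = 1.4542

The residual is positive, so the observed y = 35.87 sits above the regression line (the line underestimates it by 1.4542).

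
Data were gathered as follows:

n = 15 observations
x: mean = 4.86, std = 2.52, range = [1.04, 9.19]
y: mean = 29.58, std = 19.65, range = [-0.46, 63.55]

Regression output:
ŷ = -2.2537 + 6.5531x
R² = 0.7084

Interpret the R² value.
R² = 0.7084 means 70.84% of the variation in y is explained by the linear relationship with x. This indicates a strong fit.

The coefficient of determination R² is the fraction of the total variation in y that the fitted line accounts for.

Here R² = 0.7084:
- Explained: 70.84% of the variation in y
- Unexplained (residual): 100% − 70.84% = 29.16%
- Rule of thumb (below 0.3 weak; 0.3 to below 0.7 moderate; 0.7 and above strong) → strong

Note: R² never decreases when predictors are added, so it should not be used alone to compare models of different size.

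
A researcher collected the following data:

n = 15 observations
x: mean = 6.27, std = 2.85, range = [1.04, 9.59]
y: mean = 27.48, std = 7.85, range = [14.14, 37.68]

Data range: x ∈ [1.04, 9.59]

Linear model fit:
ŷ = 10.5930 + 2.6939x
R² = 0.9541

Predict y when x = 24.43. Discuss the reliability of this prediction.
The equation gives ŷ = 76.4050; however x = 24.43 is 14.84 units above the observed range, so this extrapolated value should not be trusted.

Prediction calculation:
ŷ = 10.5930 + 2.6939 × 24.43
ŷ = 76.4050

Reliability:
- Data range: x ∈ [1.04, 9.59]
- Prediction point: x = 24.43 is 14.84 units above the observed range → this is EXTRAPOLATION, not interpolation

Why that matters here:
- R² describes fit only over the sampled x values; it says nothing about behaviour beyond them
- Real relationships often flatten, saturate, or turn nonlinear at extremes
- The linear relationship may not hold outside the observed range

A defensible statement: 'if the linear trend continued to x = 24.43, y would be about 76.4050' — the premise is untested.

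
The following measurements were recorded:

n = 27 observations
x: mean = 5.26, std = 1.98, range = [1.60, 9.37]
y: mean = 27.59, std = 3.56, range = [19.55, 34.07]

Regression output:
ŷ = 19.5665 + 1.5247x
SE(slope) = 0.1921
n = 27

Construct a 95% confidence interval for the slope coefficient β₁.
The 95% CI for β₁ is (1.1291, 1.9203)

Confidence interval for the slope:

The 95% CI for β₁ is: β̂₁ ± t*(α/2, n-2) × SE(β̂₁)

Step 1: Find critical t-value
- Confidence level = 0.95
- Degrees of freedom = n - 2 = 27 - 2 = 25
- t*(α/2, 25) = 2.0595

Step 2: Calculate margin of error
Margin = 2.0595 × 0.1921 = 0.3956

Step 3: Construct interval
CI = 1.5247 ± 0.3956
CI = (1.1291, 1.9203)

Interpretation: We are 95% confident that the true slope β₁ lies between 1.1291 and 1.9203.
Both endpoints are positive, so the data support a genuinely positive slope at this confidence level.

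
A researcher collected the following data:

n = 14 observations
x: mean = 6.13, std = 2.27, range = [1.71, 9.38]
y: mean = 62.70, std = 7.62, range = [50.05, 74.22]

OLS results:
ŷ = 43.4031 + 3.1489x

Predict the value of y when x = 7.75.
ŷ = 67.8071

To predict y for x = 7.75, substitute into the regression equation:

ŷ = 43.4031 + 3.1489 × 7.75
ŷ = 43.4031 + 24.4040
ŷ = 67.8071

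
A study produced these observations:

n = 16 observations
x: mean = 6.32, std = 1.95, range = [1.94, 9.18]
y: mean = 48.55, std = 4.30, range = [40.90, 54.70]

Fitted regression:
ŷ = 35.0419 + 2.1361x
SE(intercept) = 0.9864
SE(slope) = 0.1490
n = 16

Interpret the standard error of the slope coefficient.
SE(β̂₁) = 0.1490 is the estimated standard deviation of the slope estimate across repeated samples; relative to β̂₁ = 2.1361 that is 7.0%, a precise estimate.

SE(β̂₁) = 0.1490 says: if we drew many samples of n = 16 from the same population and refit each time, the fitted slopes would scatter with a standard deviation of roughly 0.1490 around the true β₁.

Relative precision:
- SE / |β̂₁| = 0.1490 / 2.1361 = 7.0%
- Rule of thumb (under 20%: precise; 20% to under 50%: moderately precise; 50% or more: imprecise) → precise

Link to the t-test: t = β̂₁ / SE(β̂₁) = 2.1361 / 0.1490 = 14.3362, the statistic for H₀: β₁ = 0.

What drives SE(β̂₁): wider spread of x values → smaller SE; more residual scatter → larger SE.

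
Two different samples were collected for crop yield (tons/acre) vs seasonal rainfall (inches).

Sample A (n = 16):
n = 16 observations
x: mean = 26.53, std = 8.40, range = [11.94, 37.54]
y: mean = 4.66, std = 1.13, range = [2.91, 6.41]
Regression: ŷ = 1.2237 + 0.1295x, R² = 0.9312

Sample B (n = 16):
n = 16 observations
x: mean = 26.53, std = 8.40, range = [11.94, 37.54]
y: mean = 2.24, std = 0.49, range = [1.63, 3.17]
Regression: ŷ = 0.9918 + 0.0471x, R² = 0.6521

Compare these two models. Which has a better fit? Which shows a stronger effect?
Model A has the better fit (R² = 0.9312 vs 0.6521). Model A shows the stronger effect (|β₁| = 0.1295 vs 0.0471).

Model Comparison:

Which explains more variance? (R²)
- Model A: R² = 0.9312 → 93.12% of variance in crop yield explained
- Model B: R² = 0.6521 → 65.21% of variance in crop yield explained
- 0.9312 > 0.6521 → Model A has the better fit

Effect size (slope magnitude):
- Model A: β₁ = 0.1295 → predicted crop yield rises 0.1295 tons/acre per additional inch of rainfall
- Model B: β₁ = 0.0471 → predicted crop yield rises 0.0471 tons/acre per additional inch of rainfall
- |0.1295| > |0.0471| → Model A shows the stronger marginal effect

Note: A steeper slope doesn't make a better model if the scatter around the line is large.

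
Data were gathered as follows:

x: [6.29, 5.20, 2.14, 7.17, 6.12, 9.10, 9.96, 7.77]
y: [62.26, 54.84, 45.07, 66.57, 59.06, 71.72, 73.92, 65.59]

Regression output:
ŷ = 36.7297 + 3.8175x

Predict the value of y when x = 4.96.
ŷ = 55.6645

x = 4.96 lies inside the observed range [2.14, 9.96], so the fitted equation applies directly:

ŷ = 36.7297 + 3.8175 × 4.96
ŷ = 36.7297 + 18.9348
ŷ = 55.6645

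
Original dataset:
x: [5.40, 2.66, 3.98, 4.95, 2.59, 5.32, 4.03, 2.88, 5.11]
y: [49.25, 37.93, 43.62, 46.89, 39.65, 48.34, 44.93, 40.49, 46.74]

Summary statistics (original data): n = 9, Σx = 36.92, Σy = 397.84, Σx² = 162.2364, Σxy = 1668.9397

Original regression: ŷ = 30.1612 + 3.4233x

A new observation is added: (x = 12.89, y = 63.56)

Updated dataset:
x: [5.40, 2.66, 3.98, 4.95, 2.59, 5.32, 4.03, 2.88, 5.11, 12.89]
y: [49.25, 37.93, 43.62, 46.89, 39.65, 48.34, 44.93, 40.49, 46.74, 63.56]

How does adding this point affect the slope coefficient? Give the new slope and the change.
The slope changes from 3.4233 to 2.3665 (change of -1.0568, or -30.9%).

x = 12.89 lies well outside the original x-range [2.59, 5.40] (x̄ ≈ 4.10), so this observation has high leverage and can move the slope substantially.

Step 1: Update the sums with the new point (n goes from 9 to 10)
Σx  = 36.92 + 12.89 = 49.81
Σy  = 397.84 + 63.56 = 461.40
Σx² = 162.2364 + 12.89² = 162.2364 + 166.1521 = 328.3885
Σxy = 1668.9397 + 12.89×63.56 = 1668.9397 + 819.2884 = 2488.2281

Step 2: Recompute the slope with b₁ = (nΣxy − ΣxΣy) / (nΣx² − (Σx)²)
Numerator   = 10×2488.2281 − 49.81×461.40 = 24882.2810 − 22982.3340 = 1899.9470
Denominator = 10×328.3885 − 49.81² = 3283.8850 − 2481.0361 = 802.8489
b₁(new) = 1899.9470 / 802.8489 = 2.3665

(Same formula on the original sums: (9×1668.9397 − 36.92×397.84) / (9×162.2364 − 36.92²) = 332.2045 / 97.0412 = 3.4233, matching the given fit.)

Step 3: Change in slope
Δβ₁ = 2.3665 − 3.4233 = -1.0568
Relative change = -1.0568 / 3.4233 × 100% = -30.9%
→ the slope decreases when the point is added.

Because the point sits below the extension of the original line at a high-leverage x, it tilts the fit down.
In practice: investigate whether it comes from the same population as the rest of the sample; refit with and without it and report both if conclusions differ.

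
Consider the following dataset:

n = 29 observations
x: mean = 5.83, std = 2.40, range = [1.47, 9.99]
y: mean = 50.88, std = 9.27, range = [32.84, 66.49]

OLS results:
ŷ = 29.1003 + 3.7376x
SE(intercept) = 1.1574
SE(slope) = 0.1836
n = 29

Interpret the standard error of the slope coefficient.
SE(β̂₁) = 0.1836 is the estimated standard deviation of the slope estimate across repeated samples; relative to β̂₁ = 3.7376 that is 4.9%, a precise estimate.

What SE measures:
- The standard error quantifies the sampling variability of the coefficient estimate
- It is the estimated standard deviation of β̂₁ across hypothetical repeated samples of the same size
- Smaller SE → more precise estimate

Relative precision:
- SE / |β̂₁| = 0.1836 / 3.7376 = 4.9%
- Rule of thumb (under 20%: precise; 20% to under 50%: moderately precise; 50% or more: imprecise) → precise

Link to interval estimation: a confidence interval for β₁ is β̂₁ ± t* × 0.1836, so SE sets the half-width per unit of t*.

What drives SE(β̂₁): more residual scatter → larger SE.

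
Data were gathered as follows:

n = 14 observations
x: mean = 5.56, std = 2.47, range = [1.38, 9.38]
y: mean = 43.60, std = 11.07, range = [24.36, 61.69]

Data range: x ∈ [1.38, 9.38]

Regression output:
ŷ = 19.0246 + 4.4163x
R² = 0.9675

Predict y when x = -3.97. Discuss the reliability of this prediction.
ŷ = 1.4919 (extrapolation — x = -3.97 lies outside [1.38, 9.38], so reliability is low).

Prediction calculation:
ŷ = 19.0246 + 4.4163 × (-3.97)
ŷ = 1.4919

Reliability:
- Data range: x ∈ [1.38, 9.38]
- Prediction point: x = -3.97 is 5.35 units below the observed range → this is EXTRAPOLATION, not interpolation

Why that matters here:
- The linear relationship may not hold outside the observed range
- R² describes fit only over the sampled x values; it says nothing about behaviour beyond them

A defensible statement: 'if the linear trend continued to x = -3.97, y would be about 1.4919' — the premise is untested.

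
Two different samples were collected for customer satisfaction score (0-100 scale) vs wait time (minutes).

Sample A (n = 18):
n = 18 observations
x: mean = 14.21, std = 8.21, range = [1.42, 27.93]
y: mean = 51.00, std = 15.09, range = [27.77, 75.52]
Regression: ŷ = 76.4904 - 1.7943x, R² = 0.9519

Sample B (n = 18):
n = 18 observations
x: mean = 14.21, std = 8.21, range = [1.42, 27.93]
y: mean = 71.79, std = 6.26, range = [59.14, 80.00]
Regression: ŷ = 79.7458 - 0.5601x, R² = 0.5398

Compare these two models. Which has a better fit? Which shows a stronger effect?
Model A has the better fit (R² = 0.9519 vs 0.5398). Model A shows the stronger effect (|β₁| = 1.7943 vs 0.5601).

Model Comparison:

Fit — compare R²:
- Model A: R² = 0.9519 → 95.19% of variance in satisfaction score explained
- Model B: R² = 0.5398 → 53.98% of variance in satisfaction score explained
- 0.9519 > 0.5398 → Model A has the better fit

Which has the larger per-minute effect? (|β₁|)
- Model A: β₁ = -1.7943 → predicted satisfaction score falls 1.7943 points per additional minute of wait time
- Model B: β₁ = -0.5601 → predicted satisfaction score falls 0.5601 points per additional minute of wait time
- |-1.7943| > |-0.5601| → Model A shows the stronger marginal effect

Note: A better fit (higher R²) doesn't necessarily mean a more important relationship.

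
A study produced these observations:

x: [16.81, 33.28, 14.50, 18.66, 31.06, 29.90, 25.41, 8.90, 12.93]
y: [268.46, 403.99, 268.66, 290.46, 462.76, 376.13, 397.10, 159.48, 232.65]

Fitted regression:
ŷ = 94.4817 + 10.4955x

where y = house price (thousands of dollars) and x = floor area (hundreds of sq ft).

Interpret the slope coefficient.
On average, house price is about 10.4955 thousand dollars higher for every extra hundred sq ft of floor area.

The slope coefficient β₁ = 10.4955 represents the marginal effect of floor area on house price.

Interpretation:
- Floor area up by 1 hundred sq ft → predicted house price increases by 10.4955 thousand dollars
- The effect is assumed constant over the observed range of x (linearity)

(β₀ = 94.4817 is the fitted value at x = 0 and is not part of the slope interpretation.)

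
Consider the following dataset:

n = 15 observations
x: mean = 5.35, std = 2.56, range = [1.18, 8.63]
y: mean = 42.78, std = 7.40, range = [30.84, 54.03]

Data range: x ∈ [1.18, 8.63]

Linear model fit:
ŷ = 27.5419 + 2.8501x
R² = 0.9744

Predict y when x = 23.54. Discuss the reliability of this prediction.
The equation gives ŷ = 94.6333; however x = 23.54 is 14.91 units above the observed range, so this extrapolated value should not be trusted.

Prediction calculation:
ŷ = 27.5419 + 2.8501 × 23.54
ŷ = 94.6333

Reliability:
- Data range: x ∈ [1.18, 8.63]
- Prediction point: x = 23.54 is 14.91 units above the observed range → this is EXTRAPOLATION, not interpolation

Why that matters here:
- R² describes fit only over the sampled x values; it says nothing about behaviour beyond them
- The linear relationship may not hold outside the observed range

The R² = 0.9744 only validates the fit within [1.18, 8.63]; treat ŷ = 94.6333 with caution.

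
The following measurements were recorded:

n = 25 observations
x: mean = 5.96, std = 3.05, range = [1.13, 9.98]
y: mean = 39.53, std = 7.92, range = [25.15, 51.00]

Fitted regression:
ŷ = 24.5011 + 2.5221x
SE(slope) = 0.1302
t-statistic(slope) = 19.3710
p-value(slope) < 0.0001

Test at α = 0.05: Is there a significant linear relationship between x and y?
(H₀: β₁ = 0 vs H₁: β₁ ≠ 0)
Since p-value < 0.0001 < α = 0.05, reject H₀ — the slope is significantly different from 0.

Hypothesis test for the slope coefficient:

H₀: β₁ = 0 (no linear relationship)
H₁: β₁ ≠ 0 (linear relationship exists)

Test statistic: t = β̂₁ / SE(β̂₁) = 2.5221 / 0.1302 = 19.3710

The p-value (<0.0001) is the probability, under H₀, of a t-statistic at least as extreme as |t| = 19.3710 (two-sided, df = n − 2 = 23).

Decision rule: reject H₀ if p-value < α.
p-value < 0.0001 < α = 0.05 → reject H₀.

There is sufficient evidence at the 5% significance level to conclude that a linear relationship exists between x and y.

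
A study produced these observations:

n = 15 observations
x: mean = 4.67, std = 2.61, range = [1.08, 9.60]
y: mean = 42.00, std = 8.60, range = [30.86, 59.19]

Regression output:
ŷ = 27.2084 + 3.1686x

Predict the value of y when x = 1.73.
ŷ = 32.6901

x = 1.73 lies inside the observed range [1.08, 9.60], so the fitted equation applies directly:

ŷ = 27.2084 + 3.1686 × 1.73
ŷ = 27.2084 + 5.4817
ŷ = 32.6901

This is a point prediction; actual observations scatter around it by roughly the residual standard deviation.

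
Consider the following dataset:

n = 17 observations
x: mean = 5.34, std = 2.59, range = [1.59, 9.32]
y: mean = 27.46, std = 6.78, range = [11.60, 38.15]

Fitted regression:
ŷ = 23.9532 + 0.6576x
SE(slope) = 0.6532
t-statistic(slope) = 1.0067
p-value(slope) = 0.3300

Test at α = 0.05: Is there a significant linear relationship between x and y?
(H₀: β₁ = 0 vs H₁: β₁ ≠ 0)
p-value = 0.3300 ≥ α = 0.05, so we fail to reject H₀. The relationship is not significant.

Hypothesis test for the slope coefficient:

H₀: β₁ = 0 (no linear relationship)
H₁: β₁ ≠ 0 (linear relationship exists)

Test statistic: t = β̂₁ / SE(β̂₁) = 0.6576 / 0.6532 = 1.0067

With df = 15, the two-sided p-value for |t| = 1.0067 is 0.3300.

Decision rule: reject H₀ if p-value < α.
p-value = 0.3300 ≥ α = 0.05 → fail to reject H₀.

Conclusion: the linear association between x and y is not significant at the 5% level.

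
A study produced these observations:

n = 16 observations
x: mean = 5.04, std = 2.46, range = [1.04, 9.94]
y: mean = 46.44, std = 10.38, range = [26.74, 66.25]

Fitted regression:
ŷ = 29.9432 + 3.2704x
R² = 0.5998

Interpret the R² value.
R² = 0.5998 means 59.98% of the variation in y is explained by the linear relationship with x. This indicates a moderate fit.

R² (coefficient of determination) measures the proportion of variance in y explained by the regression model.

Here R² = 0.5998:
- Explained: 59.98% of the variation in y
- Unexplained (residual): 100% − 59.98% = 40.02%
- Rule of thumb (below 0.3 weak; 0.3 to below 0.7 moderate; 0.7 and above strong) → moderate

Calculation: R² = 1 − (SS_res / SS_tot), where SS_res is the sum of squared residuals and SS_tot the total sum of squares.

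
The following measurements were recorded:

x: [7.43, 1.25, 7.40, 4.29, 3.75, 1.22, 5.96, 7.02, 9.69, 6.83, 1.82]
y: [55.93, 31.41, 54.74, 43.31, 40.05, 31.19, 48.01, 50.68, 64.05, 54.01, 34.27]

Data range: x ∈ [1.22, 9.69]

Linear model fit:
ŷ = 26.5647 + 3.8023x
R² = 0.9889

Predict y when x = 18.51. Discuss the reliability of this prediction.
ŷ = 96.9453 (extrapolation — x = 18.51 lies outside [1.22, 9.69], so reliability is low).

Prediction calculation:
ŷ = 26.5647 + 3.8023 × 18.51
ŷ = 96.9453

Reliability:
- Data range: x ∈ [1.22, 9.69]
- Prediction point: x = 18.51 is 8.82 units above the observed range → this is EXTRAPOLATION, not interpolation

Why that matters here:
- Real relationships often flatten, saturate, or turn nonlinear at extremes
- R² describes fit only over the sampled x values; it says nothing about behaviour beyond them

A defensible statement: 'if the linear trend continued to x = 18.51, y would be about 96.9453' — the premise is untested.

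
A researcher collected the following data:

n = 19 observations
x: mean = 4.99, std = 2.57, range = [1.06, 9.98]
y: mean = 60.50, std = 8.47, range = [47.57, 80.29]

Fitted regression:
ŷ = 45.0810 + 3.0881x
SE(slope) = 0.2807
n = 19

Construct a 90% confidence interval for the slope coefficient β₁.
The 90% CI for β₁ is (2.5998, 3.5764)

Confidence interval for the slope:

The 90% CI for β₁ is: β̂₁ ± t*(α/2, n-2) × SE(β̂₁)

Step 1: Find critical t-value
- Confidence level = 0.9
- Degrees of freedom = n - 2 = 19 - 2 = 17
- t*(α/2, 17) = 1.7396

Step 2: Calculate margin of error
Margin = 1.7396 × 0.2807 = 0.4883

Step 3: Construct interval
CI = 3.0881 ± 0.4883
CI = (2.5998, 3.5764)

Interpretation: intervals built this way capture the true β₁ in 90% of repeated samples; here the plausible range for the per-unit effect of x on y is 2.5998 to 3.5764.
Since 0 is outside the interval, a two-sided test at α = 0.10 would reject H₀: β₁ = 0.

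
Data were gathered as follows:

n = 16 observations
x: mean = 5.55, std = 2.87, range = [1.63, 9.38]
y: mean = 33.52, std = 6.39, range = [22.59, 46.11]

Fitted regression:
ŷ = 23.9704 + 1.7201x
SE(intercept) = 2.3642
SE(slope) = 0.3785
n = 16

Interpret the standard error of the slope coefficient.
SE(slope) = 0.3785 measures the uncertainty in the estimated slope. The coefficient is estimated with moderate precision (SE/|β̂₁| = 22.0%).

SE(β̂₁) = 0.3785 says: if we drew many samples of n = 16 from the same population and refit each time, the fitted slopes would scatter with a standard deviation of roughly 0.3785 around the true β₁.

Relative precision:
- SE / |β̂₁| = 0.3785 / 1.7201 = 22.0%
- Rule of thumb (under 20%: precise; 20% to under 50%: moderately precise; 50% or more: imprecise) → moderately precise

Link to the t-test: t = β̂₁ / SE(β̂₁) = 1.7201 / 0.3785 = 4.5445, the statistic for H₀: β₁ = 0.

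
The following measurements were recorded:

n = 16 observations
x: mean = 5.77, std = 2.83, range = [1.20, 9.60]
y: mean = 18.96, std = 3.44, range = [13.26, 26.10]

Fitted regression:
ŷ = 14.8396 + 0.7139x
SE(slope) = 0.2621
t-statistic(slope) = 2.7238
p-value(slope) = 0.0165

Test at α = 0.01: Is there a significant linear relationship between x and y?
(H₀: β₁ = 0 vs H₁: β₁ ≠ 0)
p-value = 0.0165 ≥ α = 0.01, so we fail to reject H₀. The relationship is not significant.

Hypothesis test for the slope coefficient:

H₀: β₁ = 0 (no linear relationship)
H₁: β₁ ≠ 0 (linear relationship exists)

Test statistic: t = β̂₁ / SE(β̂₁) = 0.7139 / 0.2621 = 2.7238

With df = 14, the two-sided p-value for |t| = 2.7238 is 0.0165.

Decision rule: reject H₀ if p-value < α.
p-value = 0.0165 ≥ α = 0.01 → fail to reject H₀.

Conclusion: the linear association between x and y is not significant at the 1% level.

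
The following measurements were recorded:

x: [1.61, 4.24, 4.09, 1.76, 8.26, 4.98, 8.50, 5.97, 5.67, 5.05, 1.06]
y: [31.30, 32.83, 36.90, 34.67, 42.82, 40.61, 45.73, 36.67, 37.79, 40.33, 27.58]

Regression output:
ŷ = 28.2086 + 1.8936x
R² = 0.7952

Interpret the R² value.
The model explains 79.52% of the variance in y (R² = 0.7952), leaving 20.48% unexplained; the fit is strong.

R² = 1 − SS_res/SS_tot compares the residual scatter to the total scatter of y about its mean.

Here R² = 0.7952:
- Explained: 79.52% of the variation in y
- Unexplained (residual): 100% − 79.52% = 20.48%
- Rule of thumb (below 0.3 weak; 0.3 to below 0.7 moderate; 0.7 and above strong) → strong

Note: R² says nothing about causation, and a high R² does not by itself mean the linear form is appropriate — check the residuals.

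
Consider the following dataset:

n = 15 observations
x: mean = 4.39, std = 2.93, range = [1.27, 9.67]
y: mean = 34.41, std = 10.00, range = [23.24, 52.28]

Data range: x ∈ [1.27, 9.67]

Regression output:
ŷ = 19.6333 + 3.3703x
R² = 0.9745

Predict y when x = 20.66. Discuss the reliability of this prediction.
The equation gives ŷ = 89.2637; however x = 20.66 is 10.99 units above the observed range, so this extrapolated value should not be trusted.

Prediction calculation:
ŷ = 19.6333 + 3.3703 × 20.66
ŷ = 89.2637

Reliability:
- Data range: x ∈ [1.27, 9.67]
- Prediction point: x = 20.66 is 10.99 units above the observed range → this is EXTRAPOLATION, not interpolation

Why that matters here:
- Real relationships often flatten, saturate, or turn nonlinear at extremes
- The linear relationship may not hold outside the observed range
- There are no observations near this x to validate the fitted line there

A defensible statement: 'if the linear trend continued to x = 20.66, y would be about 89.2637' — the premise is untested.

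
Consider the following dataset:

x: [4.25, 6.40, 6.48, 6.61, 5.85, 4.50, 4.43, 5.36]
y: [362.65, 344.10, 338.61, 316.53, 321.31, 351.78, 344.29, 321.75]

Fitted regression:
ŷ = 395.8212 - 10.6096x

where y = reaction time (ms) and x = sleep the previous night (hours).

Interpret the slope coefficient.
For each additional hour of sleep, predicted reaction time decreases by approximately 10.6096 ms.

The slope β₁ = -10.6096 gives the rate at which the fitted reaction time changes with sleep.

Interpretation:
- Sleep up by 1 hour → predicted reaction time decreases by 10.6096 ms
- This is a linear approximation: the same per-unit change is assumed across the whole observed x range
- The slope describes association in these data, not necessarily a causal effect

(β₀ = 395.8212 is the fitted value at x = 0 and is not part of the slope interpretation.)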